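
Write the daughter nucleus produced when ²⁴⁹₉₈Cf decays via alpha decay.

Alpha decay: mass number changes by -4, atomic number by -2.
A: 249 − 4 = 245; Z: 98 − 2 = 96.
Z = 96 is curium, so the daughter is ²⁴⁵₉₆Cm.

Cm-245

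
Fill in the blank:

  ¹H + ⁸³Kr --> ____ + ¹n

Conserve mass number: 1 + 83 = A + 1, so A = 83.
Conserve atomic number: 1 + 36 = Z + 0, so Z = 37.
Z = 37 is rubidium, so the species is ⁸³Rb.

Rb-83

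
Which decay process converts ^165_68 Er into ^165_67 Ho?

beta-plus decay or electron capture

ΔA = 165 − 165 = 0; ΔZ = 67 − 68 = -1.
A is unchanged and Z drops by 1 — a proton has become a neutron (β⁺ emission or electron capture).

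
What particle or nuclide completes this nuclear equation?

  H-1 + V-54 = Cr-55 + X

Conserve mass number: 1 + 54 = 55 + A, so A = 0.
Conserve atomic number: 1 + 23 = 24 + Z, so Z = 0.
A = 0 and Z = 0 is γ — a gamma ray.

gamma ray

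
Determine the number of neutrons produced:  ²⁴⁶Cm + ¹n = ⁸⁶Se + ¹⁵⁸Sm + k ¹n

Conserve mass number: 247 = 86 + 158 + k, so k = 247 − 244 = 3.
Check atomic number: 96 = 34 + 62 + 0 = 96. ✓

3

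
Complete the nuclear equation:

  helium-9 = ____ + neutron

Conserve mass number: 9 = A + 1, so A = 8.
Conserve atomic number: 2 = Z + 0, so Z = 2.
Z = 2 is helium, so the species is helium-8.

He-8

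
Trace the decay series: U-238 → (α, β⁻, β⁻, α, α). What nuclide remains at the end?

Ra-226

Start: (A, Z) = (238, 92).
After α: (234, 90).
After β⁻: (234, 91).
After β⁻: (234, 92).
After α: (230, 90).
After α: (226, 88).
Z = 88 is radium.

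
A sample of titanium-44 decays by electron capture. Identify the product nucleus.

Electron capture: mass number changes by +0, atomic number by -1.
A: 44 = 44; Z: 22 − 1 = 21.
Z = 21 is scandium, so the daughter is scandium-44.

Sc-44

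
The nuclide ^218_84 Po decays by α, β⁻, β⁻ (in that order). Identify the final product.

Start: (A, Z) = (218, 84).
After α: (214, 82).
After β⁻: (214, 83).
After β⁻: (214, 84).
Z = 84 is polonium.

Po-214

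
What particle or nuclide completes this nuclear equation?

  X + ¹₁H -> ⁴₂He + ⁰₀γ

triton

Conserve mass number: A + 1 = 4 + 0, so A = 3.
Conserve atomic number: Z + 1 = 2 + 0, so Z = 1.
A = 3 and Z = 1 is ³₁H — a triton.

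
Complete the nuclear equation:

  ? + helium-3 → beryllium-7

Conserve mass number: A + 3 = 7, so A = 4.
Conserve atomic number: Z + 2 = 4, so Z = 2.
A = 4 and Z = 2 is helium-4 — an alpha particle.

alpha particle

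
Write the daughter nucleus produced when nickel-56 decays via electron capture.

Electron capture: mass number changes by +0, atomic number by -1.
A: 56 = 56; Z: 28 − 1 = 27.
Z = 27 is cobalt, so the daughter is cobalt-56.

Co-56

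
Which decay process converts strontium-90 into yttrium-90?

beta-minus decay

ΔA = 90 − 90 = 0; ΔZ = 39 − 38 = +1.
A is unchanged and Z rises by 1 — a neutron has become a proton (β⁻ decay).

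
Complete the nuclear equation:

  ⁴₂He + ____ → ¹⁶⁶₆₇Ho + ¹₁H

Conserve mass number: 4 + A = 166 + 1, so A = 163.
Conserve atomic number: 2 + Z = 67 + 1, so Z = 66.
Z = 66 is dysprosium, so the species is ¹⁶³₆₆Dy.

Dy-163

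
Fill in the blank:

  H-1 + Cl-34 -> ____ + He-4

S-31

Conserve mass number: 1 + 34 = A + 4, so A = 31.
Conserve atomic number: 1 + 17 = Z + 2, so Z = 16.
Z = 16 is sulfur, so the species is S-31.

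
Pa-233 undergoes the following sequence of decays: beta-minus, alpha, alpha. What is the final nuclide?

Start: (A, Z) = (233, 91).
After β⁻: (233, 92).
After α: (229, 90).
After α: (225, 88).
Z = 88 is radium.

Ra-225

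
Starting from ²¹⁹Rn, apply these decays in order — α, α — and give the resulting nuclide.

Start: (A, Z) = (219, 86).
After α: (215, 84).
After α: (211, 82).
Z = 82 is lead.

Pb-211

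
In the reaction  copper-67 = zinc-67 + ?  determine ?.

Conserve mass number: 67 = 67 + A, so A = 0.
Conserve atomic number: 29 = 30 + Z, so Z = -1.
A = 0 and Z = -1 is e⁻ — a beta-minus particle.

beta-minus particle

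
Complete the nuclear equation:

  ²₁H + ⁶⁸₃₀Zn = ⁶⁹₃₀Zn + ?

proton

Conserve mass number: 2 + 68 = 69 + A, so A = 1.
Conserve atomic number: 1 + 30 = 30 + Z, so Z = 1.
A = 1 and Z = 1 is ¹₁H — a proton.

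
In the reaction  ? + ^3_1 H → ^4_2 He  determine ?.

proton

Conserve mass number: A + 3 = 4, so A = 1.
Conserve atomic number: Z + 1 = 2, so Z = 1.
A = 1 and Z = 1 is ^1_1 H — a proton.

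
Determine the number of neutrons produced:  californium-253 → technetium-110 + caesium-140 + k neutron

Conserve mass number: 253 = 110 + 140 + k, so k = 253 − 250 = 3.
Check atomic number: 98 = 43 + 55 + 0 = 98. ✓

3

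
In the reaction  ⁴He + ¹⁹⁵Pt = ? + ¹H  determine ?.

Au-198

Conserve mass number: 4 + 195 = A + 1, so A = 198.
Conserve atomic number: 2 + 78 = Z + 1, so Z = 79.
Z = 79 is gold, so the species is ¹⁹⁸Au.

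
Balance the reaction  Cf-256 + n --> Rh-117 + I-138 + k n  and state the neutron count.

2

Conserve mass number: 257 = 117 + 138 + k, so k = 257 − 255 = 2.
Check atomic number: 98 = 45 + 53 + 0 = 98. ✓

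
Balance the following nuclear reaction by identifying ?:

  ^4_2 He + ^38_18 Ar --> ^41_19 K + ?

Conserve mass number: 4 + 38 = 41 + A, so A = 1.
Conserve atomic number: 2 + 18 = 19 + Z, so Z = 1.
A = 1 and Z = 1 is ^1_1 H — a proton.

proton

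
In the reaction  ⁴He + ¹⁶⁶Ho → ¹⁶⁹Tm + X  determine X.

Conserve mass number: 4 + 166 = 169 + A, so A = 1.
Conserve atomic number: 2 + 67 = 69 + Z, so Z = 0.
A = 1 and Z = 0 is ¹n — a neutron.

neutron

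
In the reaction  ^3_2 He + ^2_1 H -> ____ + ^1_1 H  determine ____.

He-4

Conserve mass number: 3 + 2 = A + 1, so A = 4.
Conserve atomic number: 2 + 1 = Z + 1, so Z = 2.
A = 4 and Z = 2 is ^4_2 He — an alpha particle.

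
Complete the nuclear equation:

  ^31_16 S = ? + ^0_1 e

Conserve mass number: 31 = A + 0, so A = 31.
Conserve atomic number: 16 = Z + 1, so Z = 15.
Z = 15 is phosphorus, so the species is ^31_15 P.

P-31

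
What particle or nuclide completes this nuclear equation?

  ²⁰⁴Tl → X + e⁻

Pb-204

Conserve mass number: 204 = A + 0, so A = 204.
Conserve atomic number: 81 = Z − 1, so Z = 82.
Z = 82 is lead, so the species is ²⁰⁴Pb.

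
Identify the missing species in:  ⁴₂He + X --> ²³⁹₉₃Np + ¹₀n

Pa-236

Conserve mass number: 4 + A = 239 + 1, so A = 236.
Conserve atomic number: 2 + Z = 93 + 0, so Z = 91.
Z = 91 is protactinium, so the species is ²³⁶₉₁Pa.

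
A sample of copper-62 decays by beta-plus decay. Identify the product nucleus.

Ni-62

Beta-plus decay: mass number changes by +0, atomic number by -1.
A: 62 = 62; Z: 29 − 1 = 28.
Z = 28 is nickel, so the daughter is nickel-62.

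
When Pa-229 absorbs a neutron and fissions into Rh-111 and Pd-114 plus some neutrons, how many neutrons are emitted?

Conserve mass number: 230 = 111 + 114 + k, so k = 230 − 225 = 5.
Check atomic number: 91 = 45 + 46 + 0 = 91. ✓

5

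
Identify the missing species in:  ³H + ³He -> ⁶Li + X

Conserve mass number: 3 + 3 = 6 + A, so A = 0.
Conserve atomic number: 1 + 2 = 3 + Z, so Z = 0.
A = 0 and Z = 0 is γ — a gamma ray.

gamma ray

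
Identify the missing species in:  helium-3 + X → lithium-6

Conserve mass number: 3 + A = 6, so A = 3.
Conserve atomic number: 2 + Z = 3, so Z = 1.
A = 3 and Z = 1 is hydrogen-3 — a triton.

triton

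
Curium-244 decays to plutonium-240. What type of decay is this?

ΔA = 240 − 244 = -4; ΔZ = 94 − 96 = -2.
A drops by 4 and Z drops by 2 — the signature of alpha emission.

alpha decay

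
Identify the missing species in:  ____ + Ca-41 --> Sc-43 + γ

Conserve mass number: A + 41 = 43 + 0, so A = 2.
Conserve atomic number: Z + 20 = 21 + 0, so Z = 1.
A = 2 and Z = 1 is H-2 — a deuteron.

deuteron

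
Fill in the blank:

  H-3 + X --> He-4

proton

Conserve mass number: 3 + A = 4, so A = 1.
Conserve atomic number: 1 + Z = 2, so Z = 1.
A = 1 and Z = 1 is H-1 — a proton.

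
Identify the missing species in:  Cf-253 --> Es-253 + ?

Conserve mass number: 253 = 253 + A, so A = 0.
Conserve atomic number: 98 = 99 + Z, so Z = -1.
A = 0 and Z = -1 is e⁻ — a beta-minus particle.

beta-minus particle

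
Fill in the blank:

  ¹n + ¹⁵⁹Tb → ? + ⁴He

Conserve mass number: 1 + 159 = A + 4, so A = 156.
Conserve atomic number: 0 + 65 = Z + 2, so Z = 63.
Z = 63 is europium, so the species is ¹⁵⁶Eu.

Eu-156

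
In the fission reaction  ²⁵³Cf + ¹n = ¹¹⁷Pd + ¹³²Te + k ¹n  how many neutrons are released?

5

Conserve mass number: 254 = 117 + 132 + k, so k = 254 − 249 = 5.
Check atomic number: 98 = 46 + 52 + 0 = 98. ✓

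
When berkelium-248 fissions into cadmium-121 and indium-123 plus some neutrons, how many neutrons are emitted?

Conserve mass number: 248 = 121 + 123 + k, so k = 248 − 244 = 4.
Check atomic number: 97 = 48 + 49 + 0 = 97. ✓

4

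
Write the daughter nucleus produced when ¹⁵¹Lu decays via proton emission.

Yb-150

Proton emission: mass number changes by -1, atomic number by -1.
A: 151 − 1 = 150; Z: 71 − 1 = 70.
Z = 70 is ytterbium, so the daughter is ¹⁵⁰Yb.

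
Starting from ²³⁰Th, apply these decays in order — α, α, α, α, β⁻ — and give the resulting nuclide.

Bi-214

Start: (A, Z) = (230, 90).
After α: (226, 88).
After α: (222, 86).
After α: (218, 84).
After α: (214, 82).
After β⁻: (214, 83).
Z = 83 is bismuth.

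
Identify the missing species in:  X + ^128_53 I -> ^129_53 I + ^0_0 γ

neutron

Conserve mass number: A + 128 = 129 + 0, so A = 1.
Conserve atomic number: Z + 53 = 53 + 0, so Z = 0.
A = 1 and Z = 0 is ^1_0 n — a neutron.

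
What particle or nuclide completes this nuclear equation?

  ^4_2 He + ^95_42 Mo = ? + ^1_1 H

Tc-98

Conserve mass number: 4 + 95 = A + 1, so A = 98.
Conserve atomic number: 2 + 42 = Z + 1, so Z = 43.
Z = 43 is technetium, so the species is ^98_43 Tc.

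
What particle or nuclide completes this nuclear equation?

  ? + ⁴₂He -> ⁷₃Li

triton

Conserve mass number: A + 4 = 7, so A = 3.
Conserve atomic number: Z + 2 = 3, so Z = 1.
A = 3 and Z = 1 is ³₁H — a triton.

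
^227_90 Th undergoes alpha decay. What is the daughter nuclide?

Alpha decay: mass number changes by -4, atomic number by -2.
A: 227 − 4 = 223; Z: 90 − 2 = 88.
Z = 88 is radium, so the daughter is ^223_88 Ra.

Ra-223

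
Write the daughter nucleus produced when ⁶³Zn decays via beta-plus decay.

Cu-63

Beta-plus decay: mass number changes by +0, atomic number by -1.
A: 63 = 63; Z: 30 − 1 = 29.
Z = 29 is copper, so the daughter is ⁶³Cu.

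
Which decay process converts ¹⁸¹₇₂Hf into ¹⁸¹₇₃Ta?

beta-minus decay

ΔA = 181 − 181 = 0; ΔZ = 73 − 72 = +1.
A is unchanged and Z rises by 1 — a neutron has become a proton (β⁻ decay).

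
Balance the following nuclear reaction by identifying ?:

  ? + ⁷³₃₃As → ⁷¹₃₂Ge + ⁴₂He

Conserve mass number: A + 73 = 71 + 4, so A = 2.
Conserve atomic number: Z + 33 = 32 + 2, so Z = 1.
A = 2 and Z = 1 is ²₁H — a deuteron.

deuteron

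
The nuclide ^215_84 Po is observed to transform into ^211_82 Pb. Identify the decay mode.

alpha decay

ΔA = 211 − 215 = -4; ΔZ = 82 − 84 = -2.
A drops by 4 and Z drops by 2 — the signature of alpha emission.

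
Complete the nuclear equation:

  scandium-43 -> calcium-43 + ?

Conserve mass number: 43 = 43 + A, so A = 0.
Conserve atomic number: 21 = 20 + Z, so Z = 1.
A = 0 and Z = 1 is e⁺ — a positron.

positron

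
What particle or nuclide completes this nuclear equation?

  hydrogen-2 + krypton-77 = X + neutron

Rb-78

Conserve mass number: 2 + 77 = A + 1, so A = 78.
Conserve atomic number: 1 + 36 = Z + 0, so Z = 37.
Z = 37 is rubidium, so the species is rubidium-78.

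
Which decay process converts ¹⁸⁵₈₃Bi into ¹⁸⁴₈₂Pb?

proton emission

ΔA = 184 − 185 = -1; ΔZ = 82 − 83 = -1.
A drops by 1 and Z drops by 1 — a proton was emitted.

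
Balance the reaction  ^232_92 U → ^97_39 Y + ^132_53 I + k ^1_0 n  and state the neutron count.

Conserve mass number: 232 = 97 + 132 + k, so k = 232 − 229 = 3.
Check atomic number: 92 = 39 + 53 + 0 = 92. ✓

3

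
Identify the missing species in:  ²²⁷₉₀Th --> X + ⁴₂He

Ra-223

Conserve mass number: 227 = A + 4, so A = 223.
Conserve atomic number: 90 = Z + 2, so Z = 88.
Z = 88 is radium, so the species is ²²³₈₈Ra.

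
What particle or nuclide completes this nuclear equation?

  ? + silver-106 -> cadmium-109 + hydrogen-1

Conserve mass number: A + 106 = 109 + 1, so A = 4.
Conserve atomic number: Z + 47 = 48 + 1, so Z = 2.
A = 4 and Z = 2 is helium-4 — an alpha particle.

alpha particle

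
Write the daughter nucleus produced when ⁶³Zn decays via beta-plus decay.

Beta-plus decay: mass number changes by +0, atomic number by -1.
A: 63 = 63; Z: 30 − 1 = 29.
Z = 29 is copper, so the daughter is ⁶³Cu.

Cu-63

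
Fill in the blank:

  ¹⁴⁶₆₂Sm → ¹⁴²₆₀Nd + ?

Conserve mass number: 146 = 142 + A, so A = 4.
Conserve atomic number: 62 = 60 + Z, so Z = 2.
A = 4 and Z = 2 is ⁴₂He — an alpha particle.

alpha particle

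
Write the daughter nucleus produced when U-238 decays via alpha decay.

Th-234

Alpha decay: mass number changes by -4, atomic number by -2.
A: 238 − 4 = 234; Z: 92 − 2 = 90.
Z = 90 is thorium, so the daughter is Th-234.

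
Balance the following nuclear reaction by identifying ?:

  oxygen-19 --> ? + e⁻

Conserve mass number: 19 = A + 0, so A = 19.
Conserve atomic number: 8 = Z − 1, so Z = 9.
Z = 9 is fluorine, so the species is fluorine-19.

F-19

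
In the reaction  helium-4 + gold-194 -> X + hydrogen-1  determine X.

Hg-197

Conserve mass number: 4 + 194 = A + 1, so A = 197.
Conserve atomic number: 2 + 79 = Z + 1, so Z = 80.
Z = 80 is mercury, so the species is mercury-197.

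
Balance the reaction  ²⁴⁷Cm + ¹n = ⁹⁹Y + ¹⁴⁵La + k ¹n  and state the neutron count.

Conserve mass number: 248 = 99 + 145 + k, so k = 248 − 244 = 4.
Check atomic number: 96 = 39 + 57 + 0 = 96. ✓

4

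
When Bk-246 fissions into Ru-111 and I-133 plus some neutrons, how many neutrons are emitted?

2

Conserve mass number: 246 = 111 + 133 + k, so k = 246 − 244 = 2.
Check atomic number: 97 = 44 + 53 + 0 = 97. ✓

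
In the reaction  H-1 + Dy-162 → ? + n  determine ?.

Conserve mass number: 1 + 162 = A + 1, so A = 162.
Conserve atomic number: 1 + 66 = Z + 0, so Z = 67.
Z = 67 is holmium, so the species is Ho-162.

Ho-162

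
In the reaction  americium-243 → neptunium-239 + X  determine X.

alpha particle

Conserve mass number: 243 = 239 + A, so A = 4.
Conserve atomic number: 95 = 93 + Z, so Z = 2.
A = 4 and Z = 2 is helium-4 — an alpha particle.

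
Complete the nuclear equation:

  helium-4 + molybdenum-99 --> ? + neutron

Ru-102

Conserve mass number: 4 + 99 = A + 1, so A = 102.
Conserve atomic number: 2 + 42 = Z + 0, so Z = 44.
Z = 44 is ruthenium, so the species is ruthenium-102.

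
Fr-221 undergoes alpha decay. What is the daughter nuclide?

Alpha decay: mass number changes by -4, atomic number by -2.
A: 221 − 4 = 217; Z: 87 − 2 = 85.
Z = 85 is astatine, so the daughter is At-217.

At-217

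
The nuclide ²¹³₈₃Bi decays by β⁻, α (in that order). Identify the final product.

Pb-209

Start: (A, Z) = (213, 83).
After β⁻: (213, 84).
After α: (209, 82).
Z = 82 is lead.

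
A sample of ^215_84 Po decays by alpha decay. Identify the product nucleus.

Alpha decay: mass number changes by -4, atomic number by -2.
A: 215 − 4 = 211; Z: 84 − 2 = 82.
Z = 82 is lead, so the daughter is ^211_82 Pb.

Pb-211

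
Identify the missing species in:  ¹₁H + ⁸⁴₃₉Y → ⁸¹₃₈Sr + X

Conserve mass number: 1 + 84 = 81 + A, so A = 4.
Conserve atomic number: 1 + 39 = 38 + Z, so Z = 2.
A = 4 and Z = 2 is ⁴₂He — an alpha particle.

alpha particle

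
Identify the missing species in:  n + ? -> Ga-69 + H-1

Conserve mass number: 1 + A = 69 + 1, so A = 69.
Conserve atomic number: 0 + Z = 31 + 1, so Z = 32.
Z = 32 is germanium, so the species is Ge-69.

Ge-69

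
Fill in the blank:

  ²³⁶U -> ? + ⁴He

Conserve mass number: 236 = A + 4, so A = 232.
Conserve atomic number: 92 = Z + 2, so Z = 90.
Z = 90 is thorium, so the species is ²³²Th.

Th-232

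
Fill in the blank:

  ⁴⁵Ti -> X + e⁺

Sc-45

Conserve mass number: 45 = A + 0, so A = 45.
Conserve atomic number: 22 = Z + 1, so Z = 21.
Z = 21 is scandium, so the species is ⁴⁵Sc.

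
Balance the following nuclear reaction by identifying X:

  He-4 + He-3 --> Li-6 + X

Conserve mass number: 4 + 3 = 6 + A, so A = 1.
Conserve atomic number: 2 + 2 = 3 + Z, so Z = 1.
A = 1 and Z = 1 is H-1 — a proton.

proton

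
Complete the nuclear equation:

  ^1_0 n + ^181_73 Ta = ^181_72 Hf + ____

proton

Conserve mass number: 1 + 181 = 181 + A, so A = 1.
Conserve atomic number: 0 + 73 = 72 + Z, so Z = 1.
A = 1 and Z = 1 is ^1_1 H — a proton.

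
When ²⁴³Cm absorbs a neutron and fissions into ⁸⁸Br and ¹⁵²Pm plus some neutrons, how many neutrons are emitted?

4

Conserve mass number: 244 = 88 + 152 + k, so k = 244 − 240 = 4.
Check atomic number: 96 = 35 + 61 + 0 = 96. ✓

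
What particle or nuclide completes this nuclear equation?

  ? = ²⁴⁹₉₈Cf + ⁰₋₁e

Conserve mass number: A = 249 + 0, so A = 249.
Conserve atomic number: Z = 98 − 1, so Z = 97.
Z = 97 is berkelium, so the species is ²⁴⁹₉₇Bk.

Bk-249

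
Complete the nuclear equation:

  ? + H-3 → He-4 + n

deuteron

Conserve mass number: A + 3 = 4 + 1, so A = 2.
Conserve atomic number: Z + 1 = 2 + 0, so Z = 1.
A = 2 and Z = 1 is H-2 — a deuteron.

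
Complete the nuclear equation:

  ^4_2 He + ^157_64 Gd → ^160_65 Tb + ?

proton

Conserve mass number: 4 + 157 = 160 + A, so A = 1.
Conserve atomic number: 2 + 64 = 65 + Z, so Z = 1.
A = 1 and Z = 1 is ^1_1 H — a proton.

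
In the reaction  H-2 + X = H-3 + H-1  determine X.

Conserve mass number: 2 + A = 3 + 1, so A = 2.
Conserve atomic number: 1 + Z = 1 + 1, so Z = 1.
A = 2 and Z = 1 is H-2 — a deuteron.

deuteron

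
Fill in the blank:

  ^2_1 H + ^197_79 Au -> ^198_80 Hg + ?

Conserve mass number: 2 + 197 = 198 + A, so A = 1.
Conserve atomic number: 1 + 79 = 80 + Z, so Z = 0.
A = 1 and Z = 0 is ^1_0 n — a neutron.

neutron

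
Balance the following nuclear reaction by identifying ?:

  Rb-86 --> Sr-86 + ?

beta-minus particle

Conserve mass number: 86 = 86 + A, so A = 0.
Conserve atomic number: 37 = 38 + Z, so Z = -1.
A = 0 and Z = -1 is e⁻ — a beta-minus particle.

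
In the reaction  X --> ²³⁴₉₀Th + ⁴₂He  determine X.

Conserve mass number: A = 234 + 4, so A = 238.
Conserve atomic number: Z = 90 + 2, so Z = 92.
Z = 92 is uranium, so the species is ²³⁸₉₂U.

U-238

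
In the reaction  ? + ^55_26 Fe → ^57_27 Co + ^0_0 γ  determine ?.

deuteron

Conserve mass number: A + 55 = 57 + 0, so A = 2.
Conserve atomic number: Z + 26 = 27 + 0, so Z = 1.
A = 2 and Z = 1 is ^2_1 H — a deuteron.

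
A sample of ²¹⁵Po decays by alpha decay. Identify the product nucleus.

Alpha decay: mass number changes by -4, atomic number by -2.
A: 215 − 4 = 211; Z: 84 − 2 = 82.
Z = 82 is lead, so the daughter is ²¹¹Pb.

Pb-211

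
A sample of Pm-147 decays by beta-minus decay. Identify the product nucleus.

Beta-minus decay: mass number changes by +0, atomic number by +1.
A: 147 = 147; Z: 61 + 1 = 62.
Z = 62 is samarium, so the daughter is Sm-147.

Sm-147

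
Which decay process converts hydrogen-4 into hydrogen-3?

neutron emission

ΔA = 3 − 4 = -1; ΔZ = 1 − 1 = +0.
A drops by 1 with Z unchanged — a neutron was emitted.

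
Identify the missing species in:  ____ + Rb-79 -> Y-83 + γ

Conserve mass number: A + 79 = 83 + 0, so A = 4.
Conserve atomic number: Z + 37 = 39 + 0, so Z = 2.
A = 4 and Z = 2 is He-4 — an alpha particle.

alpha particle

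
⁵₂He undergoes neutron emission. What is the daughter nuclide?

Neutron emission: mass number changes by -1, atomic number by +0.
A: 5 − 1 = 4; Z: 2 = 2.
Z = 2 is helium, so the daughter is ⁴₂He.

He-4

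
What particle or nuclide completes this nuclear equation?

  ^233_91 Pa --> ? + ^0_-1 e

Conserve mass number: 233 = A + 0, so A = 233.
Conserve atomic number: 91 = Z − 1, so Z = 92.
Z = 92 is uranium, so the species is ^233_92 U.

U-233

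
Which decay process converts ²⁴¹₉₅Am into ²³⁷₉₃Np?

alpha decay

ΔA = 237 − 241 = -4; ΔZ = 93 − 95 = -2.
A drops by 4 and Z drops by 2 — the signature of alpha emission.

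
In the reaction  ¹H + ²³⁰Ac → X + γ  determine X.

Th-231

Conserve mass number: 1 + 230 = A + 0, so A = 231.
Conserve atomic number: 1 + 89 = Z + 0, so Z = 90.
Z = 90 is thorium, so the species is ²³¹Th.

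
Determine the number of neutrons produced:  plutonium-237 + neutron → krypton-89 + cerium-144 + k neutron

Conserve mass number: 238 = 89 + 144 + k, so k = 238 − 233 = 5.
Check atomic number: 94 = 36 + 58 + 0 = 94. ✓

5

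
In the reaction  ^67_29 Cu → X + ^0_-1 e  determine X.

Zn-67

Conserve mass number: 67 = A + 0, so A = 67.
Conserve atomic number: 29 = Z − 1, so Z = 30.
Z = 30 is zinc, so the species is ^67_30 Zn.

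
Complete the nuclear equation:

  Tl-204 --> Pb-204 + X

Conserve mass number: 204 = 204 + A, so A = 0.
Conserve atomic number: 81 = 82 + Z, so Z = -1.
A = 0 and Z = -1 is e⁻ — a beta-minus particle.

beta-minus particle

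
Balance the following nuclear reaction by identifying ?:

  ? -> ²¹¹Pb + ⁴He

Conserve mass number: A = 211 + 4, so A = 215.
Conserve atomic number: Z = 82 + 2, so Z = 84.
Z = 84 is polonium, so the species is ²¹⁵Po.

Po-215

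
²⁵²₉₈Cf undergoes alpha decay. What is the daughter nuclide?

Alpha decay: mass number changes by -4, atomic number by -2.
A: 252 − 4 = 248; Z: 98 − 2 = 96.
Z = 96 is curium, so the daughter is ²⁴⁸₉₆Cm.

Cm-248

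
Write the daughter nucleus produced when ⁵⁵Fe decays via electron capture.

Electron capture: mass number changes by +0, atomic number by -1.
A: 55 = 55; Z: 26 − 1 = 25.
Z = 25 is manganese, so the daughter is ⁵⁵Mn.

Mn-55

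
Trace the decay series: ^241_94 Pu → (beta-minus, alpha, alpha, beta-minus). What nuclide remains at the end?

U-233

Start: (A, Z) = (241, 94).
After β⁻: (241, 95).
After α: (237, 93).
After α: (233, 91).
After β⁻: (233, 92).
Z = 92 is uranium.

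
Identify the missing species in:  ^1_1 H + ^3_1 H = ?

He-4

Conserve mass number: 1 + 3 = A, so A = 4.
Conserve atomic number: 1 + 1 = Z, so Z = 2.
A = 4 and Z = 2 is ^4_2 He — an alpha particle.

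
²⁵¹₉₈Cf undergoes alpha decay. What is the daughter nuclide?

Alpha decay: mass number changes by -4, atomic number by -2.
A: 251 − 4 = 247; Z: 98 − 2 = 96.
Z = 96 is curium, so the daughter is ²⁴⁷₉₆Cm.

Cm-247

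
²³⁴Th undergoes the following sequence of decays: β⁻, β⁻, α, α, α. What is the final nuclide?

Rn-222

Start: (A, Z) = (234, 90).
After β⁻: (234, 91).
After β⁻: (234, 92).
After α: (230, 90).
After α: (226, 88).
After α: (222, 86).
Z = 86 is radon.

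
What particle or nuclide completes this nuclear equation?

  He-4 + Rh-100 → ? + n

Conserve mass number: 4 + 100 = A + 1, so A = 103.
Conserve atomic number: 2 + 45 = Z + 0, so Z = 47.
Z = 47 is silver, so the species is Ag-103.

Ag-103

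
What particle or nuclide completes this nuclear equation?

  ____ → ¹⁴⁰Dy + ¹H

Conserve mass number: A = 140 + 1, so A = 141.
Conserve atomic number: Z = 66 + 1, so Z = 67.
Z = 67 is holmium, so the species is ¹⁴¹Ho.

Ho-141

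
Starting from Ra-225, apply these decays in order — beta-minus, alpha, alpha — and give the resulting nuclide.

At-217

Start: (A, Z) = (225, 88).
After β⁻: (225, 89).
After α: (221, 87).
After α: (217, 85).
Z = 85 is astatine.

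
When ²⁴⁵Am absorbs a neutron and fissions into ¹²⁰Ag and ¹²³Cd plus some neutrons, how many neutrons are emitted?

3

Conserve mass number: 246 = 120 + 123 + k, so k = 246 − 243 = 3.
Check atomic number: 95 = 47 + 48 + 0 = 95. ✓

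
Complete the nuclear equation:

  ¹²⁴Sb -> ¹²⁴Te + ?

Conserve mass number: 124 = 124 + A, so A = 0.
Conserve atomic number: 51 = 52 + Z, so Z = -1.
A = 0 and Z = -1 is e⁻ — a beta-minus particle.

beta-minus particle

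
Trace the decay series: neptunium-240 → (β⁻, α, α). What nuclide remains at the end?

Start: (A, Z) = (240, 93).
After β⁻: (240, 94).
After α: (236, 92).
After α: (232, 90).
Z = 90 is thorium.

Th-232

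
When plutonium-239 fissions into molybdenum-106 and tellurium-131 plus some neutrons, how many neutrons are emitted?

Conserve mass number: 239 = 106 + 131 + k, so k = 239 − 237 = 2.
Check atomic number: 94 = 42 + 52 + 0 = 94. ✓

2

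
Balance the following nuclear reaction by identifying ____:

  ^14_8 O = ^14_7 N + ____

positron

Conserve mass number: 14 = 14 + A, so A = 0.
Conserve atomic number: 8 = 7 + Z, so Z = 1.
A = 0 and Z = 1 is ^0_1 e — a positron.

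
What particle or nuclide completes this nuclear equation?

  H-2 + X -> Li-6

alpha particle

Conserve mass number: 2 + A = 6, so A = 4.
Conserve atomic number: 1 + Z = 3, so Z = 2.
A = 4 and Z = 2 is He-4 — an alpha particle.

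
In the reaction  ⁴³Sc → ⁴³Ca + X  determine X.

positron

Conserve mass number: 43 = 43 + A, so A = 0.
Conserve atomic number: 21 = 20 + Z, so Z = 1.
A = 0 and Z = 1 is e⁺ — a positron.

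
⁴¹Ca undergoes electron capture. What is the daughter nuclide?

Electron capture: mass number changes by +0, atomic number by -1.
A: 41 = 41; Z: 20 − 1 = 19.
Z = 19 is potassium, so the daughter is ⁴¹K.

K-41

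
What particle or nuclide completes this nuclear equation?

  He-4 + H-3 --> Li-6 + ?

Conserve mass number: 4 + 3 = 6 + A, so A = 1.
Conserve atomic number: 2 + 1 = 3 + Z, so Z = 0.
A = 1 and Z = 0 is n — a neutron.

neutron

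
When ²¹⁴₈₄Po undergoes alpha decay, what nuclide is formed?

Alpha decay: mass number changes by -4, atomic number by -2.
A: 214 − 4 = 210; Z: 84 − 2 = 82.
Z = 82 is lead, so the daughter is ²¹⁰₈₂Pb.

Pb-210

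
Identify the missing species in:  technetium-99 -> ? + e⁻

Conserve mass number: 99 = A + 0, so A = 99.
Conserve atomic number: 43 = Z − 1, so Z = 44.
Z = 44 is ruthenium, so the species is ruthenium-99.

Ru-99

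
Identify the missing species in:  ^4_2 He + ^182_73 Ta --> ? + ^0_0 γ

Re-186

Conserve mass number: 4 + 182 = A + 0, so A = 186.
Conserve atomic number: 2 + 73 = Z + 0, so Z = 75.
Z = 75 is rhenium, so the species is ^186_75 Re.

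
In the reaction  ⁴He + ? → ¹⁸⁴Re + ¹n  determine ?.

Conserve mass number: 4 + A = 184 + 1, so A = 181.
Conserve atomic number: 2 + Z = 75 + 0, so Z = 73.
Z = 73 is tantalum, so the species is ¹⁸¹Ta.

Ta-181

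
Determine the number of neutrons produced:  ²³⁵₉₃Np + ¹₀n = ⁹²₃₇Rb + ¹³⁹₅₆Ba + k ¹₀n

Conserve mass number: 236 = 92 + 139 + k, so k = 236 − 231 = 5.
Check atomic number: 93 = 37 + 56 + 0 = 93. ✓

5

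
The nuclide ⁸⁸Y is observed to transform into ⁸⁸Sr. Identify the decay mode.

ΔA = 88 − 88 = 0; ΔZ = 38 − 39 = -1.
A is unchanged and Z drops by 1 — a proton has become a neutron (β⁺ emission or electron capture).

beta-plus decay or electron capture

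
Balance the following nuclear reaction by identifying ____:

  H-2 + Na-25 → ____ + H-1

Conserve mass number: 2 + 25 = A + 1, so A = 26.
Conserve atomic number: 1 + 11 = Z + 1, so Z = 11.
Z = 11 is sodium, so the species is Na-26.

Na-26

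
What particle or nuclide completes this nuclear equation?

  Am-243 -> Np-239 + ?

Conserve mass number: 243 = 239 + A, so A = 4.
Conserve atomic number: 95 = 93 + Z, so Z = 2.
A = 4 and Z = 2 is He-4 — an alpha particle.

alpha particle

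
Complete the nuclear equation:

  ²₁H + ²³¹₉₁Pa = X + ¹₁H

Pa-232

Conserve mass number: 2 + 231 = A + 1, so A = 232.
Conserve atomic number: 1 + 91 = Z + 1, so Z = 91.
Z = 91 is protactinium, so the species is ²³²₉₁Pa.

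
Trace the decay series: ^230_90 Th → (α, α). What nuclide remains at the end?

Rn-222

Start: (A, Z) = (230, 90).
After α: (226, 88).
After α: (222, 86).
Z = 86 is radon.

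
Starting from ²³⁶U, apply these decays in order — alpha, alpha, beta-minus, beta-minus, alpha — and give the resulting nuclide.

Ra-224

Start: (A, Z) = (236, 92).
After α: (232, 90).
After α: (228, 88).
After β⁻: (228, 89).
After β⁻: (228, 90).
After α: (224, 88).
Z = 88 is radium.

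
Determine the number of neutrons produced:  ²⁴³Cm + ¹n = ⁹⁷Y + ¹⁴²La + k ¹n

Conserve mass number: 244 = 97 + 142 + k, so k = 244 − 239 = 5.
Check atomic number: 96 = 39 + 57 + 0 = 96. ✓

5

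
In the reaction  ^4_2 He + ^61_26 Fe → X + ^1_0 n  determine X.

Conserve mass number: 4 + 61 = A + 1, so A = 64.
Conserve atomic number: 2 + 26 = Z + 0, so Z = 28.
Z = 28 is nickel, so the species is ^64_28 Ni.

Ni-64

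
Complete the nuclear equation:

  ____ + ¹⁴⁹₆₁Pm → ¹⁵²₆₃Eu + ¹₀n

alpha particle

Conserve mass number: A + 149 = 152 + 1, so A = 4.
Conserve atomic number: Z + 61 = 63 + 0, so Z = 2.
A = 4 and Z = 2 is ⁴₂He — an alpha particle.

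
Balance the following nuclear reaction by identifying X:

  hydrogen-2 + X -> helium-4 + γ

Conserve mass number: 2 + A = 4 + 0, so A = 2.
Conserve atomic number: 1 + Z = 2 + 0, so Z = 1.
A = 2 and Z = 1 is hydrogen-2 — a deuteron.

deuteron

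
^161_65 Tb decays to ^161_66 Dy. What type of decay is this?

beta-minus decay

ΔA = 161 − 161 = 0; ΔZ = 66 − 65 = +1.
A is unchanged and Z rises by 1 — a neutron has become a proton (β⁻ decay).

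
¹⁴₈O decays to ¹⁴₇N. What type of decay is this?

beta-plus decay or electron capture

ΔA = 14 − 14 = 0; ΔZ = 7 − 8 = -1.
A is unchanged and Z drops by 1 — a proton has become a neutron (β⁺ emission or electron capture).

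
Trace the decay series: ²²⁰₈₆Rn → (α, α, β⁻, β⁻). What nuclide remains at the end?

Po-212

Start: (A, Z) = (220, 86).
After α: (216, 84).
After α: (212, 82).
After β⁻: (212, 83).
After β⁻: (212, 84).
Z = 84 is polonium.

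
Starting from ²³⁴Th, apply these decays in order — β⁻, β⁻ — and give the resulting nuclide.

Start: (A, Z) = (234, 90).
After β⁻: (234, 91).
After β⁻: (234, 92).
Z = 92 is uranium.

U-234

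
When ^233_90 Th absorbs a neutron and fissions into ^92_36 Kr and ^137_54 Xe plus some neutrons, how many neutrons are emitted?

5

Conserve mass number: 234 = 92 + 137 + k, so k = 234 − 229 = 5.
Check atomic number: 90 = 36 + 54 + 0 = 90. ✓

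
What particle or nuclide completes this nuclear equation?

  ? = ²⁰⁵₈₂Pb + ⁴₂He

Po-209

Conserve mass number: A = 205 + 4, so A = 209.
Conserve atomic number: Z = 82 + 2, so Z = 84.
Z = 84 is polonium, so the species is ²⁰⁹₈₄Po.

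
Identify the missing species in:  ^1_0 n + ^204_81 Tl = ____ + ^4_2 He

Au-201

Conserve mass number: 1 + 204 = A + 4, so A = 201.
Conserve atomic number: 0 + 81 = Z + 2, so Z = 79.
Z = 79 is gold, so the species is ^201_79 Au.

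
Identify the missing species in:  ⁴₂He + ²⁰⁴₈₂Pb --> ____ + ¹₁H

Bi-207

Conserve mass number: 4 + 204 = A + 1, so A = 207.
Conserve atomic number: 2 + 82 = Z + 1, so Z = 83.
Z = 83 is bismuth, so the species is ²⁰⁷₈₃Bi.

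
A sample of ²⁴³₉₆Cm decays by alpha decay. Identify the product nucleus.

Pu-239

Alpha decay: mass number changes by -4, atomic number by -2.
A: 243 − 4 = 239; Z: 96 − 2 = 94.
Z = 94 is plutonium, so the daughter is ²³⁹₉₄Pu.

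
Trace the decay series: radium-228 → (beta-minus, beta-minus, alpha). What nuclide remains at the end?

Start: (A, Z) = (228, 88).
After β⁻: (228, 89).
After β⁻: (228, 90).
After α: (224, 88).
Z = 88 is radium.

Ra-224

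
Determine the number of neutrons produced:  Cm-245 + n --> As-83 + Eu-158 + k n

5

Conserve mass number: 246 = 83 + 158 + k, so k = 246 − 241 = 5.
Check atomic number: 96 = 33 + 63 + 0 = 96. ✓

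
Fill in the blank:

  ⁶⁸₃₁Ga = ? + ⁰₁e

Zn-68

Conserve mass number: 68 = A + 0, so A = 68.
Conserve atomic number: 31 = Z + 1, so Z = 30.
Z = 30 is zinc, so the species is ⁶⁸₃₀Zn.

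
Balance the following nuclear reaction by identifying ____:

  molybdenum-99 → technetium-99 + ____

beta-minus particle

Conserve mass number: 99 = 99 + A, so A = 0.
Conserve atomic number: 42 = 43 + Z, so Z = -1.
A = 0 and Z = -1 is e⁻ — a beta-minus particle.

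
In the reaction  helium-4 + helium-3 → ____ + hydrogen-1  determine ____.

Li-6

Conserve mass number: 4 + 3 = A + 1, so A = 6.
Conserve atomic number: 2 + 2 = Z + 1, so Z = 3.
Z = 3 is lithium, so the species is lithium-6.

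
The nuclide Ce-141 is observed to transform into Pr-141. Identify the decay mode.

ΔA = 141 − 141 = 0; ΔZ = 59 − 58 = +1.
A is unchanged and Z rises by 1 — a neutron has become a proton (β⁻ decay).

beta-minus decay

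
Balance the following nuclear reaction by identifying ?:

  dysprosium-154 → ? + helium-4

Conserve mass number: 154 = A + 4, so A = 150.
Conserve atomic number: 66 = Z + 2, so Z = 64.
Z = 64 is gadolinium, so the species is gadolinium-150.

Gd-150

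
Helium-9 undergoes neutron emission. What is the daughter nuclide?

He-8

Neutron emission: mass number changes by -1, atomic number by +0.
A: 9 − 1 = 8; Z: 2 = 2.
Z = 2 is helium, so the daughter is helium-8.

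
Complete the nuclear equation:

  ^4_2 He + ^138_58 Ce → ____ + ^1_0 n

Nd-141

Conserve mass number: 4 + 138 = A + 1, so A = 141.
Conserve atomic number: 2 + 58 = Z + 0, so Z = 60.
Z = 60 is neodymium, so the species is ^141_60 Nd.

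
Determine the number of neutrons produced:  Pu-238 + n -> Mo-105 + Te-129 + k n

5

Conserve mass number: 239 = 105 + 129 + k, so k = 239 − 234 = 5.
Check atomic number: 94 = 42 + 52 + 0 = 94. ✓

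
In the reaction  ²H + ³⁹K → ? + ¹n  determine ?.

Ca-40

Conserve mass number: 2 + 39 = A + 1, so A = 40.
Conserve atomic number: 1 + 19 = Z + 0, so Z = 20.
Z = 20 is calcium, so the species is ⁴⁰Ca.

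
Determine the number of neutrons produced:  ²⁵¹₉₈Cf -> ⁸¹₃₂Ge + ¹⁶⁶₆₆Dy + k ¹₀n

4

Conserve mass number: 251 = 81 + 166 + k, so k = 251 − 247 = 4.
Check atomic number: 98 = 32 + 66 + 0 = 98. ✓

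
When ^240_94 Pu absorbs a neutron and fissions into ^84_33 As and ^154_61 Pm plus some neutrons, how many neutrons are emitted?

Conserve mass number: 241 = 84 + 154 + k, so k = 241 − 238 = 3.
Check atomic number: 94 = 33 + 61 + 0 = 94. ✓

3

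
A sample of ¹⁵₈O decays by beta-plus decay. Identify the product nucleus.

N-15

Beta-plus decay: mass number changes by +0, atomic number by -1.
A: 15 = 15; Z: 8 − 1 = 7.
Z = 7 is nitrogen, so the daughter is ¹⁵₇N.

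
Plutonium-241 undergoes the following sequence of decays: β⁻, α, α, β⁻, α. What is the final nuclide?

Start: (A, Z) = (241, 94).
After β⁻: (241, 95).
After α: (237, 93).
After α: (233, 91).
After β⁻: (233, 92).
After α: (229, 90).
Z = 90 is thorium.

Th-229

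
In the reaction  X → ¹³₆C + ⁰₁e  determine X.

N-13

Conserve mass number: A = 13 + 0, so A = 13.
Conserve atomic number: Z = 6 + 1, so Z = 7.
Z = 7 is nitrogen, so the species is ¹³₇N.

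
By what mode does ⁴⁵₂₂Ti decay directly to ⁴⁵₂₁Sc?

ΔA = 45 − 45 = 0; ΔZ = 21 − 22 = -1.
A is unchanged and Z drops by 1 — a proton has become a neutron (β⁺ emission or electron capture).

beta-plus decay or electron capture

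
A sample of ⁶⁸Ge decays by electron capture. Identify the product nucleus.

Ga-68

Electron capture: mass number changes by +0, atomic number by -1.
A: 68 = 68; Z: 32 − 1 = 31.
Z = 31 is gallium, so the daughter is ⁶⁸Ga.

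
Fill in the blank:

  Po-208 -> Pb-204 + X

Conserve mass number: 208 = 204 + A, so A = 4.
Conserve atomic number: 84 = 82 + Z, so Z = 2.
A = 4 and Z = 2 is He-4 — an alpha particle.

alpha particle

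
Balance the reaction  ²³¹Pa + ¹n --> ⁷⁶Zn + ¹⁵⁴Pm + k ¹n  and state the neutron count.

Conserve mass number: 232 = 76 + 154 + k, so k = 232 − 230 = 2.
Check atomic number: 91 = 30 + 61 + 0 = 91. ✓

2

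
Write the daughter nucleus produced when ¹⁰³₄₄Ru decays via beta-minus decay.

Rh-103

Beta-minus decay: mass number changes by +0, atomic number by +1.
A: 103 = 103; Z: 44 + 1 = 45.
Z = 45 is rhodium, so the daughter is ¹⁰³₄₅Rh.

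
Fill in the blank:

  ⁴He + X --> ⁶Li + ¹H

Conserve mass number: 4 + A = 6 + 1, so A = 3.
Conserve atomic number: 2 + Z = 3 + 1, so Z = 2.
Z = 2 is helium, so the species is ³He.

He-3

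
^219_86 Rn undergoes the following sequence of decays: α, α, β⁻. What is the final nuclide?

Start: (A, Z) = (219, 86).
After α: (215, 84).
After α: (211, 82).
After β⁻: (211, 83).
Z = 83 is bismuth.

Bi-211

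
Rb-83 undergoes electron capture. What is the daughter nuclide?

Electron capture: mass number changes by +0, atomic number by -1.
A: 83 = 83; Z: 37 − 1 = 36.
Z = 36 is krypton, so the daughter is Kr-83.

Kr-83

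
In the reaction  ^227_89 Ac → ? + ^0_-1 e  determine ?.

Conserve mass number: 227 = A + 0, so A = 227.
Conserve atomic number: 89 = Z − 1, so Z = 90.
Z = 90 is thorium, so the species is ^227_90 Th.

Th-227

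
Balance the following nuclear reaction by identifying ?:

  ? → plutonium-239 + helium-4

Conserve mass number: A = 239 + 4, so A = 243.
Conserve atomic number: Z = 94 + 2, so Z = 96.
Z = 96 is curium, so the species is curium-243.

Cm-243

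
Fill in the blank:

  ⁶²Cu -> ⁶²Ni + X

Conserve mass number: 62 = 62 + A, so A = 0.
Conserve atomic number: 29 = 28 + Z, so Z = 1.
A = 0 and Z = 1 is e⁺ — a positron.

positron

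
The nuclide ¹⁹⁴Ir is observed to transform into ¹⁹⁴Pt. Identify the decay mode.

beta-minus decay

ΔA = 194 − 194 = 0; ΔZ = 78 − 77 = +1.
A is unchanged and Z rises by 1 — a neutron has become a proton (β⁻ decay).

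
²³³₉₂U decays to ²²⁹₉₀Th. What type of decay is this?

alpha decay

ΔA = 229 − 233 = -4; ΔZ = 90 − 92 = -2.
A drops by 4 and Z drops by 2 — the signature of alpha emission.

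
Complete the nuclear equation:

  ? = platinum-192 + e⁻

Ir-192

Conserve mass number: A = 192 + 0, so A = 192.
Conserve atomic number: Z = 78 − 1, so Z = 77.
Z = 77 is iridium, so the species is iridium-192.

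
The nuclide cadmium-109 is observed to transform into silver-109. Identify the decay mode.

ΔA = 109 − 109 = 0; ΔZ = 47 − 48 = -1.
A is unchanged and Z drops by 1 — a proton has become a neutron (β⁺ emission or electron capture).

beta-plus decay or electron capture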